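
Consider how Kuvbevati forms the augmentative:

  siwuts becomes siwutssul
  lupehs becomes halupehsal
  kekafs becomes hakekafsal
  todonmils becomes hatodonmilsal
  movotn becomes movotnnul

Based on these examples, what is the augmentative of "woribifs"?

haworibifsal

siwuts and todonmils both end in -s yet inflect differently (siwutssul, hatodonmilsal), so the final letter is not what conditions the rule; the second-to-last letter is.
"woribifs" has second-to-last letter 'f'. The one such stem in the data (kekafs → hakekafsal) adds ha- … -al around the stem, so the same rule applies.
So woribifs → haworibifsal.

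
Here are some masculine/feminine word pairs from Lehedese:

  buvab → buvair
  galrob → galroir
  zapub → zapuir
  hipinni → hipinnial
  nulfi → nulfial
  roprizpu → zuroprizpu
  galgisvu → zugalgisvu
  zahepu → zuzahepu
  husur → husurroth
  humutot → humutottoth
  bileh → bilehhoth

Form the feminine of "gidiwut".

zapub and roprizpu both have last vowel 'u' yet inflect differently (zapuir, zuroprizpu), so the last vowel is not what conditions the rule; the final letter is.
"gidiwut" ends in -t. The one such stem in the data (humutot → humutottoth) doubles the final consonant and adds -oth (as do husur, bileh), so the same rule applies.
The other patterns: stems ending in -b drop the final letter and add -ir; stems ending in -i add -al; stems ending in -u add the prefix zu-.
So gidiwut → gidiwuttoth.

gidiwuttoth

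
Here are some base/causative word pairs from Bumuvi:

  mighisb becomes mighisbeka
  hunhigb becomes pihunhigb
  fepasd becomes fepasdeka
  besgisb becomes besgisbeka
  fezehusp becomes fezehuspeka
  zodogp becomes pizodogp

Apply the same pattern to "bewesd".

bewesdeka

"bewesd" has second-to-last letter 's'. The stems whose second-to-last letter is 's' (besgisb → besgisbeka, fepasd → fepasdeka, mighisb → mighisbeka) add -eka.
The other pattern: stems whose second-to-last letter is 'g' add the prefix pi-.
So bewesd → bewesdeka.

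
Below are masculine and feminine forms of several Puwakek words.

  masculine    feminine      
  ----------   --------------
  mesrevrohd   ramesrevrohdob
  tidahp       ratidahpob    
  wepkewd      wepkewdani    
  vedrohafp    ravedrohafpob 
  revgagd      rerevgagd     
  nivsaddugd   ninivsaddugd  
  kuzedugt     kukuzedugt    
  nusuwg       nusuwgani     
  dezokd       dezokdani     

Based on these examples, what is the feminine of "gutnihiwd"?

"gutnihiwd" has second-to-last letter 'w'. The stems whose second-to-last letter is 'w' (nusuwg → nusuwgani, wepkewd → wepkewdani) add -ani.
The other patterns: stems whose second-to-last letter is 'g' repeat the first consonant+vowel as a prefix; stems whose second-to-last letter is 'f' or 'h' add ra- … -ob around the stem.
So gutnihiwd → gutnihiwdani.

gutnihiwdani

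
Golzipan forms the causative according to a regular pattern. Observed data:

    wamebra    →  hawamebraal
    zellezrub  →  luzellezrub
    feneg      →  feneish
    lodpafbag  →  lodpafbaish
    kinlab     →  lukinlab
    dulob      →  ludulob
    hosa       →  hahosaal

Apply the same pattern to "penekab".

lodpafbag and kinlab both have last vowel 'a' yet inflect differently (lodpafbaish, lukinlab), so the last vowel is not what conditions the rule; the final letter is.
"penekab" ends in -b. The stems ending in -b (zellezrub → luzellezrub, dulob → ludulob, kinlab → lukinlab) add the prefix lu-.
So penekab → lupenekab.

lupenekab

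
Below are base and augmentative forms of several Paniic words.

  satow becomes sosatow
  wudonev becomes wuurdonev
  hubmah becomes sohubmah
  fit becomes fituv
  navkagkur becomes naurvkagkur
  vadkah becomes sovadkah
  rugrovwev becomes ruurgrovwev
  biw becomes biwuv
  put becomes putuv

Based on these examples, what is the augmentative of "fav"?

"fav" has 1 vowel. The stems with 1 vowel (biw → biwuv, fit → fituv, put → putuv) add -uv.
The other patterns: stems with 2 vowels add the prefix so-; stems with 3 vowels insert -ur- after the first vowel.
So fav → favuv.

favuv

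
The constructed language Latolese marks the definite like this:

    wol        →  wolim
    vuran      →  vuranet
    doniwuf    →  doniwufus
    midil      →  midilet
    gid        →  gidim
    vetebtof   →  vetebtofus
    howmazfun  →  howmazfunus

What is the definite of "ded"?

dedim

wol and midil both end in -l yet inflect differently (wolim, midilet), so the final letter is not what conditions the rule; the number of vowels is.
"ded" has 1 vowel. The stems with 1 vowel (gid → gidim, wol → wolim) add -im.
So ded → dedim.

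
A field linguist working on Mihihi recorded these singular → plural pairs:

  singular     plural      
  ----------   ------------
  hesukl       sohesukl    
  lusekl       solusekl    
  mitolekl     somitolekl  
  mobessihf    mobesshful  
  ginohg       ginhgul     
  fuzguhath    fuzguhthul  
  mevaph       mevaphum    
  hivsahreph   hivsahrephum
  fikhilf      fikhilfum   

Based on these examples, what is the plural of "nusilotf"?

fuzguhath and mevaph both end in -h yet inflect differently (fuzguhthul, mevaphum), so the final letter is not what conditions the rule; the second-to-last letter is.
"nusilotf" has second-to-last letter 't'. The one such stem in the data (fuzguhath → fuzguhthul) deletes the last vowel and adds -ul (as do mobessihf, ginohg), so the same rule applies.
So nusilotf → nusiltful.

nusiltful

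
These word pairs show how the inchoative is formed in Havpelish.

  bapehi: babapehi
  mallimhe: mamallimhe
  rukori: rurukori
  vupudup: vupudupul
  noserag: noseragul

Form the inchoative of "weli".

weweli

"weli" ends in a vowel. The stems ending in a vowel (bapehi → babapehi, mallimhe → mamallimhe, rukori → rurukori) repeat the first consonant+vowel as a prefix.
The other pattern: stems ending in a consonant add -ul.
So weli → weweli.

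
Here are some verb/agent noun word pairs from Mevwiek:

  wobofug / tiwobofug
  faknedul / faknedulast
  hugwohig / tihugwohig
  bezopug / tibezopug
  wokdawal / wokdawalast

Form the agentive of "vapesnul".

wobofug and faknedul both have last vowel 'u' yet inflect differently (tiwobofug, faknedulast), so the last vowel is not what conditions the rule; the final letter is.
"vapesnul" ends in -l. The stems ending in -l (wokdawal → wokdawalast, faknedul → faknedulast) add -ast.
So vapesnul → vapesnulast.

vapesnulast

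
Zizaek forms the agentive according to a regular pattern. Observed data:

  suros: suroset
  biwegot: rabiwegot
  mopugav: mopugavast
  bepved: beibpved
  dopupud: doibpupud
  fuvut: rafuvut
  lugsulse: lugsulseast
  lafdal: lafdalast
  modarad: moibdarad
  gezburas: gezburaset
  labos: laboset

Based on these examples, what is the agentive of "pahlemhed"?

dopupud and fuvut both have last vowel 'u' yet inflect differently (doibpupud, rafuvut), so the last vowel is not what conditions the rule; the final letter is.
"pahlemhed" ends in -d. The stems ending in -d (dopupud → doibpupud, modarad → moibdarad, bepved → beibpved) insert -ib- after the first vowel.
So pahlemhed → paibhlemhed.

paibhlemhed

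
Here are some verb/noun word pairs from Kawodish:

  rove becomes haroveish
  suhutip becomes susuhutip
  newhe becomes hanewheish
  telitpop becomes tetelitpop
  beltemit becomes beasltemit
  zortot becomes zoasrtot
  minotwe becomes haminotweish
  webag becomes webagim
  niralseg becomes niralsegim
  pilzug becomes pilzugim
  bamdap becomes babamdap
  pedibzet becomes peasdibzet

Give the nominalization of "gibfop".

"gibfop" ends in -p. The stems ending in -p (suhutip → susuhutip, bamdap → babamdap, telitpop → tetelitpop) repeat the first consonant+vowel as a prefix.
The other patterns: stems ending in -e add ha- … -ish around the stem; stems ending in -g add -im; stems ending in -t insert -as- after the first vowel.
So gibfop → gigibfop.

gigibfop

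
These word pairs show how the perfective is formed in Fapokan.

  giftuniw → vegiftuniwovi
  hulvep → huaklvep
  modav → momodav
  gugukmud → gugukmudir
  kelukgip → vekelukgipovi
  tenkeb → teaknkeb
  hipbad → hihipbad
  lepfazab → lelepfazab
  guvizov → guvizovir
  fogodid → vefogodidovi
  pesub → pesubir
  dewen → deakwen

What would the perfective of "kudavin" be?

vekudavinovi

kelukgip and hulvep both end in -p yet inflect differently (vekelukgipovi, huaklvep), so the final letter is not what conditions the rule; the last vowel is.
"kudavin" has last vowel 'i'. The stems whose last vowel is 'i' (kelukgip → vekelukgipovi, fogodid → vefogodidovi, giftuniw → vegiftuniwovi) add ve- … -ovi around the stem.
The other patterns: stems whose last vowel is 'e' insert -ak- after the first vowel; stems whose last vowel is 'a' repeat the first consonant+vowel as a prefix; stems whose last vowel is 'o' or 'u' add -ir.
So kudavin → vekudavinovi.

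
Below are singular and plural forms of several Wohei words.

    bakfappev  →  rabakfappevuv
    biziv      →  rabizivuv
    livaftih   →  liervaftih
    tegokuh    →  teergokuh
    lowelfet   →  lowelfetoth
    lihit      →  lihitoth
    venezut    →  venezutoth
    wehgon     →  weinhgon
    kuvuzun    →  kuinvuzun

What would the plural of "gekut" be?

"gekut" ends in -t. The stems ending in -t (lowelfet → lowelfetoth, lihit → lihitoth, venezut → venezutoth) add -oth.
The other patterns: stems ending in -v add ra- … -uv around the stem; stems ending in -h insert -er- after the first vowel; stems ending in -n insert -in- after the first vowel.
So gekut → gekutoth.

gekutoth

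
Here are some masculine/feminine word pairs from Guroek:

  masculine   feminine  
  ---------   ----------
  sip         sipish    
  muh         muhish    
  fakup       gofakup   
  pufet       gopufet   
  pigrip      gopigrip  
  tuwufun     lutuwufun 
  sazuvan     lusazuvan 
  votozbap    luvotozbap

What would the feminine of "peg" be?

pegish

sip and fakup both end in -p yet inflect differently (sipish, gofakup), so the final letter is not what conditions the rule; the number of vowels is.
"peg" has 1 vowel. The stems with 1 vowel (sip → sipish, muh → muhish) add -ish.
So peg → pegish.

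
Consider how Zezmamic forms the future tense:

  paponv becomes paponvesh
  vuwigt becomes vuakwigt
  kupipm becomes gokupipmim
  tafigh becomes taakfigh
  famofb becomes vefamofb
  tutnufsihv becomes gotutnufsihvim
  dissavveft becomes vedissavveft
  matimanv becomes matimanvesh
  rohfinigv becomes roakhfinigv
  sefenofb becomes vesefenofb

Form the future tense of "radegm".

raakdegm

"radegm" has second-to-last letter 'g'. The stems whose second-to-last letter is 'g' (tafigh → taakfigh, vuwigt → vuakwigt, rohfinigv → roakhfinigv) insert -ak- after the first vowel.
So radegm → raakdegm.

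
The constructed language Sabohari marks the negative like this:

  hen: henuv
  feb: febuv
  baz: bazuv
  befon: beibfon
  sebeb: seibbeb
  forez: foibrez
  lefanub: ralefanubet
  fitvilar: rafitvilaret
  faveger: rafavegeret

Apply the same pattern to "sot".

sotuv

hen and befon both end in -n yet inflect differently (henuv, beibfon), so the final letter is not what conditions the rule; the number of vowels is.
"sot" has 1 vowel. The stems with 1 vowel (hen → henuv, feb → febuv, baz → bazuv) add -uv.
So sot → sotuv.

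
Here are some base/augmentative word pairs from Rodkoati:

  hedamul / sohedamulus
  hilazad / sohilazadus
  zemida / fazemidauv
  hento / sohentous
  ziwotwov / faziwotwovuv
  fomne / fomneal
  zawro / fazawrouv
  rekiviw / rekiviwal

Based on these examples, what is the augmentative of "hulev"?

zawro and hento both end in -o yet inflect differently (fazawrouv, sohentous), so the final letter is not what conditions the rule; the first letter is.
"hulev" begins with h-. The stems beginning with h- (hento → sohentous, hilazad → sohilazadus, hedamul → sohedamulus) add so- … -us around the stem.
So hulev → sohulevus.

sohulevus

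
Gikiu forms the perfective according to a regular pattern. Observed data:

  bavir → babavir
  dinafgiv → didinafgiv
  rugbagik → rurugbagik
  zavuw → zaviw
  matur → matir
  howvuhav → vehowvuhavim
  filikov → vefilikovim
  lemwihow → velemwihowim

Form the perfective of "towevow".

vetowevowim

bavir and matur both end in -r yet inflect differently (babavir, matir), so the final letter is not what conditions the rule; the last vowel is.
"towevow" has last vowel 'o'. The stems whose last vowel is 'o' (filikov → vefilikovim, lemwihow → velemwihowim) add ve- … -im around the stem.
The other patterns: stems whose last vowel is 'i' repeat the first consonant+vowel as a prefix; stems whose last vowel is 'u' change the last vowel to 'i'.
So towevow → vetowevowim.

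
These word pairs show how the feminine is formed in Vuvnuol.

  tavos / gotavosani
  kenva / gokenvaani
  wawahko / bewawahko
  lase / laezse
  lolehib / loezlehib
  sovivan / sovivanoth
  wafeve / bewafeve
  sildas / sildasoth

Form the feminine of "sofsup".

sofsupoth

"sofsup" begins with s-. The stems beginning with s- (sildas → sildasoth, sovivan → sovivanoth) add -oth.
So sofsup → sofsupoth.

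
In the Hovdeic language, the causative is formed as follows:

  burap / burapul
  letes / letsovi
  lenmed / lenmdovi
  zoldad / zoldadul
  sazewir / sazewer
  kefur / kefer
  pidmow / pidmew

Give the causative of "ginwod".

ginwed

"ginwod" has last vowel 'o'. The one such stem in the data (pidmow → pidmew) changes the last vowel to 'e' (as do sazewir, kefur), so the same rule applies.
The other patterns: stems whose last vowel is 'e' delete the last vowel and add -ovi; stems whose last vowel is 'a' add -ul.
So ginwod → ginwed.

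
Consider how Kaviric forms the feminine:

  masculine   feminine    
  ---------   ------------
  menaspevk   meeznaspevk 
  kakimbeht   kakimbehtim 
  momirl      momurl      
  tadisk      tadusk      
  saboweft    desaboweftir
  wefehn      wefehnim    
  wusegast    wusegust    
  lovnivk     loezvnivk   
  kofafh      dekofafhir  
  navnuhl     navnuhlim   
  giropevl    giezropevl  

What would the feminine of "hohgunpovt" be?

"hohgunpovt" has second-to-last letter 'v'. The stems whose second-to-last letter is 'v' (menaspevk → meeznaspevk, giropevl → giezropevl, lovnivk → loezvnivk) insert -ez- after the first vowel.
So hohgunpovt → hoezhgunpovt.

hoezhgunpovt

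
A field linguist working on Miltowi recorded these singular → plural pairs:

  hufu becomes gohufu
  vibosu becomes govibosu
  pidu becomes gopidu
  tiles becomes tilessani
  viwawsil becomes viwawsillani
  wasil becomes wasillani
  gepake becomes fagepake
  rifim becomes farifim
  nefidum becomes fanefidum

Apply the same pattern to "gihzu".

gogihzu

tiles and gepake both have last vowel 'e' yet inflect differently (tilessani, fagepake), so the last vowel is not what conditions the rule; the final letter is.
"gihzu" ends in -u. The stems ending in -u (hufu → gohufu, vibosu → govibosu, pidu → gopidu) add the prefix go-.
The other patterns: stems ending in -l or -s double the final consonant and add -ani; stems ending in -e or -m add the prefix fa-.
So gihzu → gogihzu.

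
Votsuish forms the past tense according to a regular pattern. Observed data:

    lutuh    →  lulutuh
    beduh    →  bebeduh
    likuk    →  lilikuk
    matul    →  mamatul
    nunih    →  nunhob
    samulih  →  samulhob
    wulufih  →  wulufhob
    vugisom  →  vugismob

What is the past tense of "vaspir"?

vasprob

lutuh and nunih both end in -h yet inflect differently (lulutuh, nunhob), so the final letter is not what conditions the rule; the last vowel is.
"vaspir" has last vowel 'i'. The stems whose last vowel is 'i' (nunih → nunhob, samulih → samulhob, wulufih → wulufhob) delete the last vowel and add -ob.
The other pattern: stems whose last vowel is 'u' repeat the first consonant+vowel as a prefix.
So vaspir → vasprob.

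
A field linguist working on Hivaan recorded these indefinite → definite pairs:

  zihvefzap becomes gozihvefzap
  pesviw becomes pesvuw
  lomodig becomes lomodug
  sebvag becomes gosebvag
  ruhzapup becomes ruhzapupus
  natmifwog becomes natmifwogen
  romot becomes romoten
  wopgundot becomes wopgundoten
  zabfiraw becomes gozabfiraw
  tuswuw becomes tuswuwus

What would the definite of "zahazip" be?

sebvag and natmifwog both end in -g yet inflect differently (gosebvag, natmifwogen), so the final letter is not what conditions the rule; the last vowel is.
"zahazip" has last vowel 'i'. The stems whose last vowel is 'i' (lomodig → lomodug, pesviw → pesvuw) change the last vowel to 'u'.
The other patterns: stems whose last vowel is 'a' add the prefix go-; stems whose last vowel is 'o' add -en; stems whose last vowel is 'u' add -us.
So zahazip → zahazup.

zahazup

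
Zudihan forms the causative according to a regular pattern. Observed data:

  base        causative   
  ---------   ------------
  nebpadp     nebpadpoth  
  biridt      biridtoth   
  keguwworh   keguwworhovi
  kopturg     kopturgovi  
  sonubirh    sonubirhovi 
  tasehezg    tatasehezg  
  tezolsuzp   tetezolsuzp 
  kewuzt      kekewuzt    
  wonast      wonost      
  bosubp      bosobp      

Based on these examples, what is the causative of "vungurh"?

vungurhovi

kopturg and tasehezg both end in -g yet inflect differently (kopturgovi, tatasehezg), so the final letter is not what conditions the rule; the second-to-last letter is.
"vungurh" has second-to-last letter 'r'. The stems whose second-to-last letter is 'r' (keguwworh → keguwworhovi, kopturg → kopturgovi, sonubirh → sonubirhovi) add -ovi.
The other patterns: stems whose second-to-last letter is 'd' add -oth; stems whose second-to-last letter is 'z' repeat the first consonant+vowel as a prefix; stems whose second-to-last letter is 'b' or 's' change the last vowel to 'o'.
So vungurh → vungurhovi.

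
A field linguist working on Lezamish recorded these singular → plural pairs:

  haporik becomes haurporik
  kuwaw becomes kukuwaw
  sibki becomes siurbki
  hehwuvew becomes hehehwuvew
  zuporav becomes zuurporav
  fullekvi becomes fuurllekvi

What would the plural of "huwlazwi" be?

huurwlazwi

kuwaw and zuporav both have last vowel 'a' yet inflect differently (kukuwaw, zuurporav), so the last vowel is not what conditions the rule; the final letter is.
"huwlazwi" ends in -i. The stems ending in -i (sibki → siurbki, fullekvi → fuurllekvi) insert -ur- after the first vowel.
So huwlazwi → huurwlazwi.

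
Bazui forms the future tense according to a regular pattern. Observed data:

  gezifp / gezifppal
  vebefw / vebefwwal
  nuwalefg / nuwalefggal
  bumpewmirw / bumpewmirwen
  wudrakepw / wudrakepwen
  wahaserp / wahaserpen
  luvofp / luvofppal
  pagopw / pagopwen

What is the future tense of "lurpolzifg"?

vebefw and bumpewmirw both end in -w yet inflect differently (vebefwwal, bumpewmirwen), so the final letter is not what conditions the rule; the second-to-last letter is.
"lurpolzifg" has second-to-last letter 'f'. The stems whose second-to-last letter is 'f' (nuwalefg → nuwalefggal, gezifp → gezifppal, luvofp → luvofppal) double the final consonant and add -al.
The other pattern: stems whose second-to-last letter is 'p' or 'r' add -en.
So lurpolzifg → lurpolzifggal.

lurpolzifggal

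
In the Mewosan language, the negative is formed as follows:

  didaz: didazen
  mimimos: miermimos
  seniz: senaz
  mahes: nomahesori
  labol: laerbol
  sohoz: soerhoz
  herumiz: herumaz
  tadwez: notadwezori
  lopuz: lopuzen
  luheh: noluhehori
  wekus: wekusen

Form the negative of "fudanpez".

nofudanpezori

tadwez and seniz both end in -z yet inflect differently (notadwezori, senaz), so the final letter is not what conditions the rule; the last vowel is.
"fudanpez" has last vowel 'e'. The stems whose last vowel is 'e' (luheh → noluhehori, mahes → nomahesori, tadwez → notadwezori) add no- … -ori around the stem.
So fudanpez → nofudanpezori.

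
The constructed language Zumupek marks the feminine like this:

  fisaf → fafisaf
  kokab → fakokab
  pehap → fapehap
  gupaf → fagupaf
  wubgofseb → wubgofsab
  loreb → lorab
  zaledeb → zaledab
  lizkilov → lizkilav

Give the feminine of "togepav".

fatogepav

kokab and wubgofseb both end in -b yet inflect differently (fakokab, wubgofsab), so the final letter is not what conditions the rule; the last vowel is.
"togepav" has last vowel 'a'. The stems whose last vowel is 'a' (fisaf → fafisaf, kokab → fakokab, pehap → fapehap) add the prefix fa-.
So togepav → fatogepav.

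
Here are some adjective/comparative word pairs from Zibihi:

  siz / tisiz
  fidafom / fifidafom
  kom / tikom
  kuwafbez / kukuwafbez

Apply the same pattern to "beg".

tibeg

"beg" has 1 vowel. The stems with 1 vowel (siz → tisiz, kom → tikom) add the prefix ti-.
The other pattern: stems with 3 vowels repeat the first consonant+vowel as a prefix.
So beg → tibeg.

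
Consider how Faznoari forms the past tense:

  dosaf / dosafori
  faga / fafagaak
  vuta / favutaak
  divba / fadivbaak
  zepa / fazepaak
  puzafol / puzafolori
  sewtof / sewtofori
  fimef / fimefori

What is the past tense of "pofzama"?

fapofzamaak

divba and dosaf both have last vowel 'a' yet inflect differently (fadivbaak, dosafori), so the last vowel is not what conditions the rule; the final letter is.
"pofzama" ends in -a. The stems ending in -a (divba → fadivbaak, vuta → favutaak, faga → fafagaak) add fa- … -ak around the stem.
The other pattern: stems ending in -f or -l add -ori.
So pofzama → fapofzamaak.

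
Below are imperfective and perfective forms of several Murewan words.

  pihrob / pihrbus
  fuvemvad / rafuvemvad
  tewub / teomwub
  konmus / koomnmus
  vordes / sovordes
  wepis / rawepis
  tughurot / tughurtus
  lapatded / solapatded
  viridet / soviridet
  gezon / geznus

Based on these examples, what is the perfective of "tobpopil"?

ratobpopil

tughurot and viridet both end in -t yet inflect differently (tughurtus, soviridet), so the final letter is not what conditions the rule; the last vowel is.
"tobpopil" has last vowel 'i'. The one such stem in the data (wepis → rawepis) adds the prefix ra-, so the same rule applies.
So tobpopil → ratobpopil.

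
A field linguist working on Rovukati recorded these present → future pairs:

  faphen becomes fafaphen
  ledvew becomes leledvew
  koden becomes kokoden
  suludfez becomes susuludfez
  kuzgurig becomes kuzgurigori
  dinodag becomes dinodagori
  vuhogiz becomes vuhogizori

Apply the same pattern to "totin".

totinori

suludfez and vuhogiz both end in -z yet inflect differently (susuludfez, vuhogizori), so the final letter is not what conditions the rule; the last vowel is.
"totin" has last vowel 'i'. The stems whose last vowel is 'i' (kuzgurig → kuzgurigori, vuhogiz → vuhogizori) add -ori.
The other pattern: stems whose last vowel is 'e' repeat the first consonant+vowel as a prefix.
So totin → totinori.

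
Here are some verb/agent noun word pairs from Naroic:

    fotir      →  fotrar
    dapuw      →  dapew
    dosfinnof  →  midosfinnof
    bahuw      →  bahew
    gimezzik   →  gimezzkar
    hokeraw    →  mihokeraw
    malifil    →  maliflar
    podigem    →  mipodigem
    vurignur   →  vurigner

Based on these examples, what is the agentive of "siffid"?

"siffid" has last vowel 'i'. The stems whose last vowel is 'i' (malifil → maliflar, fotir → fotrar, gimezzik → gimezzkar) delete the last vowel and add -ar.
The other patterns: stems whose last vowel is 'u' change the last vowel to 'e'; stems whose last vowel is 'a', 'e' or 'o' add the prefix mi-.
So siffid → siffdar.

siffdar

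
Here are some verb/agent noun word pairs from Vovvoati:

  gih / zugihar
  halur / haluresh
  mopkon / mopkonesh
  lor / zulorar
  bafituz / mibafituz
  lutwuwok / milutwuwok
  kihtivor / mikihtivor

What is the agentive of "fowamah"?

"fowamah" has 3 vowels. The stems with 3 vowels (lutwuwok → milutwuwok, bafituz → mibafituz, kihtivor → mikihtivor) add the prefix mi-.
The other patterns: stems with 1 vowel add zu- … -ar around the stem; stems with 2 vowels add -esh.
So fowamah → mifowamah.

mifowamah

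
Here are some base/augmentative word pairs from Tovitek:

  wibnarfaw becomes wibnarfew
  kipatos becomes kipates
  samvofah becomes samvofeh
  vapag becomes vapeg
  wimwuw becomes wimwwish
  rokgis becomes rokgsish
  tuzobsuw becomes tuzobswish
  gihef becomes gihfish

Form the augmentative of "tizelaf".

wibnarfaw and wimwuw both end in -w yet inflect differently (wibnarfew, wimwwish), so the final letter is not what conditions the rule; the last vowel is.
"tizelaf" has last vowel 'a'. The stems whose last vowel is 'a' (wibnarfaw → wibnarfew, samvofah → samvofeh, vapag → vapeg) change the last vowel to 'e'.
The other pattern: stems whose last vowel is 'e', 'i' or 'u' delete the last vowel and add -ish.
So tizelaf → tizelef.

tizelef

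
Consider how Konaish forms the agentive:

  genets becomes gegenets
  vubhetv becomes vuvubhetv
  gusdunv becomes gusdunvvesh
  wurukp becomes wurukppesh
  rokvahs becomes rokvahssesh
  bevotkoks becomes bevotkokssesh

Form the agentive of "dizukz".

vubhetv and gusdunv both end in -v yet inflect differently (vuvubhetv, gusdunvvesh), so the final letter is not what conditions the rule; the second-to-last letter is.
"dizukz" has second-to-last letter 'k'. The stems whose second-to-last letter is 'k' (wurukp → wurukppesh, bevotkoks → bevotkokssesh) double the final consonant and add -esh.
So dizukz → dizukzzesh.

dizukzzesh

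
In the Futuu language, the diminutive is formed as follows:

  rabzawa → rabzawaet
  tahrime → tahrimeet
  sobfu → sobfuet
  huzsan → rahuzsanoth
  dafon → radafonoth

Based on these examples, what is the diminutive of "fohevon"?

rabzawa and huzsan both have last vowel 'a' yet inflect differently (rabzawaet, rahuzsanoth), so the last vowel is not what conditions the rule; whether the stem ends in a vowel or a consonant is.
"fohevon" ends in a consonant. The stems ending in a consonant (huzsan → rahuzsanoth, dafon → radafonoth) add ra- … -oth around the stem.
The other pattern: stems ending in a vowel add -et.
So fohevon → rafohevonoth.

rafohevonoth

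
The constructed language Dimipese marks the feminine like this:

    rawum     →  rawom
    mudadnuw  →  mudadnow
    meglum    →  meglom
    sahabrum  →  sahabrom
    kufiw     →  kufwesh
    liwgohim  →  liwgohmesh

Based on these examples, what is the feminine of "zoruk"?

"zoruk" has last vowel 'u'. The stems whose last vowel is 'u' (rawum → rawom, mudadnuw → mudadnow, meglum → meglom) change the last vowel to 'o'.
The other pattern: stems whose last vowel is 'i' delete the last vowel and add -esh.
So zoruk → zorok.

zorok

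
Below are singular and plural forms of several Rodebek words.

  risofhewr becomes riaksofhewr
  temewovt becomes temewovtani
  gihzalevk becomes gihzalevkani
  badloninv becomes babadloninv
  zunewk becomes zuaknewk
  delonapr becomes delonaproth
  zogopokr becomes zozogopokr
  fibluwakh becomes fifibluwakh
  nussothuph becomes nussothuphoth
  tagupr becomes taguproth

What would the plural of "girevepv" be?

girevepvoth

gihzalevk and zunewk both end in -k yet inflect differently (gihzalevkani, zuaknewk), so the final letter is not what conditions the rule; the second-to-last letter is.
"girevepv" has second-to-last letter 'p'. The stems whose second-to-last letter is 'p' (delonapr → delonaproth, nussothuph → nussothuphoth, tagupr → taguproth) add -oth.
The other patterns: stems whose second-to-last letter is 'v' add -ani; stems whose second-to-last letter is 'w' insert -ak- after the first vowel; stems whose second-to-last letter is 'k' or 'n' repeat the first consonant+vowel as a prefix.
So girevepv → girevepvoth.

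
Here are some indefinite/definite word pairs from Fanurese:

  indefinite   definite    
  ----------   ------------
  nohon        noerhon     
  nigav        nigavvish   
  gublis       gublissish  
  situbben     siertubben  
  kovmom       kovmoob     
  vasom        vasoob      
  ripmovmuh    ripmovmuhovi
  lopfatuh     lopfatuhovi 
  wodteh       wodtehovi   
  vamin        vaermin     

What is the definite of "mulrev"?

mulrevvish

kovmom and nohon both have last vowel 'o' yet inflect differently (kovmoob, noerhon), so the last vowel is not what conditions the rule; the final letter is.
"mulrev" ends in -v. The one such stem in the data (nigav → nigavvish) doubles the final consonant and adds -ish (as does gublis), so the same rule applies.
The other patterns: stems ending in -m drop the final letter and add -ob; stems ending in -n insert -er- after the first vowel; stems ending in -h add -ovi.
So mulrev → mulrevvish.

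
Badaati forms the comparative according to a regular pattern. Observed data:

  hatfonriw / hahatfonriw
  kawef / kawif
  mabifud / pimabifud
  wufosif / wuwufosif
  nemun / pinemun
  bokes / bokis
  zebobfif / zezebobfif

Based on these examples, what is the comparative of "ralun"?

zebobfif and kawef both end in -f yet inflect differently (zezebobfif, kawif), so the final letter is not what conditions the rule; the last vowel is.
"ralun" has last vowel 'u'. The stems whose last vowel is 'u' (mabifud → pimabifud, nemun → pinemun) add the prefix pi-.
So ralun → piralun.

piralun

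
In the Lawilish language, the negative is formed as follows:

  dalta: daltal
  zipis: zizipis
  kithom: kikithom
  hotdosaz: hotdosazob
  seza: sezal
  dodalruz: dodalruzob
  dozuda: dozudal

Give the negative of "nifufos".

ninifufos

dalta and hotdosaz both have last vowel 'a' yet inflect differently (daltal, hotdosazob), so the last vowel is not what conditions the rule; the final letter is.
"nifufos" ends in -s. The one such stem in the data (zipis → zizipis) repeats the first consonant+vowel as a prefix (as does kithom), so the same rule applies.
So nifufos → ninifufos.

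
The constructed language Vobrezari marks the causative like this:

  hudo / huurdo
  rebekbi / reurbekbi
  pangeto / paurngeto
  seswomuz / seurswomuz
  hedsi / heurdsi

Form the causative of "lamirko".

Every pair shown (hudo → huurdo, rebekbi → reurbekbi, pangeto → paurngeto, …) follows the same rule: insert -ur- after the first vowel.
So lamirko → laurmirko.

laurmirko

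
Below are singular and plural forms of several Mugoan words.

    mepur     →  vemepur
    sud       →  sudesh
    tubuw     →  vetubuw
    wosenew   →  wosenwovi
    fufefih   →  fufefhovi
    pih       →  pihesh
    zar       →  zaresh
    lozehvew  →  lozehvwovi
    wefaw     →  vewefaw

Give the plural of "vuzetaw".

"vuzetaw" has 3 vowels. The stems with 3 vowels (fufefih → fufefhovi, lozehvew → lozehvwovi, wosenew → wosenwovi) delete the last vowel and add -ovi.
The other patterns: stems with 1 vowel add -esh; stems with 2 vowels add the prefix ve-.
So vuzetaw → vuzetwovi.

vuzetwovi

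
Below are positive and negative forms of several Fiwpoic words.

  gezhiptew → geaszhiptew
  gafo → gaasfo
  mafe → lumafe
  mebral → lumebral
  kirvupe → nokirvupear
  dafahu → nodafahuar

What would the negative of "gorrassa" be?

mafe and kirvupe both end in -e yet inflect differently (lumafe, nokirvupear), so the final letter is not what conditions the rule; the first letter is.
"gorrassa" begins with g-. The stems beginning with g- (gezhiptew → geaszhiptew, gafo → gaasfo) insert -as- after the first vowel.
So gorrassa → goasrrassa.

goasrrassa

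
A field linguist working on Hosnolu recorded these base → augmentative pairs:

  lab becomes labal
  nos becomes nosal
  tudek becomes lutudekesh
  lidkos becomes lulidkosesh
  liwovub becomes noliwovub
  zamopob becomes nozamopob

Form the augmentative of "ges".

nos and lidkos both end in -s yet inflect differently (nosal, lulidkosesh), so the final letter is not what conditions the rule; the number of vowels is.
"ges" has 1 vowel. The stems with 1 vowel (lab → labal, nos → nosal) add -al.
The other patterns: stems with 2 vowels add lu- … -esh around the stem; stems with 3 vowels add the prefix no-.
So ges → gesal.

gesal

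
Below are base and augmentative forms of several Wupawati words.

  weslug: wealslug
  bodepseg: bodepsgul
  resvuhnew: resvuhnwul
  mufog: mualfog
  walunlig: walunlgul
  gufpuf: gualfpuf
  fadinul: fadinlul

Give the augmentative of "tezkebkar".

tezkebkrul

weslug and walunlig both end in -g yet inflect differently (wealslug, walunlgul), so the final letter is not what conditions the rule; the number of vowels is.
"tezkebkar" has 3 vowels. The stems with 3 vowels (walunlig → walunlgul, resvuhnew → resvuhnwul, bodepseg → bodepsgul) delete the last vowel and add -ul.
The other pattern: stems with 2 vowels insert -al- after the first vowel.
So tezkebkar → tezkebkrul.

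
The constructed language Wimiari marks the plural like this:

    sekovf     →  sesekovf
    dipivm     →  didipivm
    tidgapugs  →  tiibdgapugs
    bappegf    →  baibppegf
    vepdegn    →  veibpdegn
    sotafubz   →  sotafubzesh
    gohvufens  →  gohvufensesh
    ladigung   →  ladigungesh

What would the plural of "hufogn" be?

sekovf and bappegf both end in -f yet inflect differently (sesekovf, baibppegf), so the final letter is not what conditions the rule; the second-to-last letter is.
"hufogn" has second-to-last letter 'g'. The stems whose second-to-last letter is 'g' (tidgapugs → tiibdgapugs, bappegf → baibppegf, vepdegn → veibpdegn) insert -ib- after the first vowel.
So hufogn → huibfogn.

huibfogn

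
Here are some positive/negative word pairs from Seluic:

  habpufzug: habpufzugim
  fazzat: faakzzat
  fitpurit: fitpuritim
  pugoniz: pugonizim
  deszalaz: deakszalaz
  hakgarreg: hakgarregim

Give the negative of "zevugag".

fazzat and fitpurit both end in -t yet inflect differently (faakzzat, fitpuritim), so the final letter is not what conditions the rule; the last vowel is.
"zevugag" has last vowel 'a'. The stems whose last vowel is 'a' (deszalaz → deakszalaz, fazzat → faakzzat) insert -ak- after the first vowel.
The other pattern: stems whose last vowel is 'e', 'i' or 'u' add -im.
So zevugag → zeakvugag.

zeakvugag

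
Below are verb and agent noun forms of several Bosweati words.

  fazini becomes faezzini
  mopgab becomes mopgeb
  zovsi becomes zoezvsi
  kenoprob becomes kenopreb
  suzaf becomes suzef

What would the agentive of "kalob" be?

zovsi and mopgab both have 2 vowels yet inflect differently (zoezvsi, mopgeb), so the number of vowels is not what conditions the rule; whether the stem ends in a vowel or a consonant is.
"kalob" ends in a consonant. The stems ending in a consonant (mopgab → mopgeb, suzaf → suzef, kenoprob → kenopreb) change the last vowel to 'e'.
The other pattern: stems ending in a vowel insert -ez- after the first vowel.
So kalob → kaleb.

kaleb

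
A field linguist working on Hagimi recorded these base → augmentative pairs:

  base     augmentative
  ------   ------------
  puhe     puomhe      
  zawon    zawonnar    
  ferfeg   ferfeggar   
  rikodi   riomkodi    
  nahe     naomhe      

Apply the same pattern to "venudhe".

"venudhe" ends in a vowel. The stems ending in a vowel (rikodi → riomkodi, nahe → naomhe, puhe → puomhe) insert -om- after the first vowel.
The other pattern: stems ending in a consonant double the final consonant and add -ar.
So venudhe → veomnudhe.

veomnudhe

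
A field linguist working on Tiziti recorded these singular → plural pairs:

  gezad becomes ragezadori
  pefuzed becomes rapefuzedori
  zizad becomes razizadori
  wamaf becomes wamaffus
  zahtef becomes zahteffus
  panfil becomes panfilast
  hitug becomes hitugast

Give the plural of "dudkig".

dudkigast

gezad and wamaf both have last vowel 'a' yet inflect differently (ragezadori, wamaffus), so the last vowel is not what conditions the rule; the final letter is.
"dudkig" ends in -g. The one such stem in the data (hitug → hitugast) adds -ast, so the same rule applies.
The other patterns: stems ending in -d add ra- … -ori around the stem; stems ending in -f double the final consonant and add -us.
So dudkig → dudkigast.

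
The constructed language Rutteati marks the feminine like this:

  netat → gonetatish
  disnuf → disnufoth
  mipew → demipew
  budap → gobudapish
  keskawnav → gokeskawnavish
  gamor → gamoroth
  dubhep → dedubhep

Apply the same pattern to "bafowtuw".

bafowtuwoth

dubhep and budap both end in -p yet inflect differently (dedubhep, gobudapish), so the final letter is not what conditions the rule; the last vowel is.
"bafowtuw" has last vowel 'u'. The one such stem in the data (disnuf → disnufoth) adds -oth, so the same rule applies.
The other patterns: stems whose last vowel is 'e' add the prefix de-; stems whose last vowel is 'a' add go- … -ish around the stem.
So bafowtuw → bafowtuwoth.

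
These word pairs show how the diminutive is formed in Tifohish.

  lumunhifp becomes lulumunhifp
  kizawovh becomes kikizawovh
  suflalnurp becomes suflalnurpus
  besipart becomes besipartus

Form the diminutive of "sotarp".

suflalnurp and lumunhifp both end in -p yet inflect differently (suflalnurpus, lulumunhifp), so the final letter is not what conditions the rule; the second-to-last letter is.
"sotarp" has second-to-last letter 'r'. The stems whose second-to-last letter is 'r' (suflalnurp → suflalnurpus, besipart → besipartus) add -us.
So sotarp → sotarpus.

sotarpus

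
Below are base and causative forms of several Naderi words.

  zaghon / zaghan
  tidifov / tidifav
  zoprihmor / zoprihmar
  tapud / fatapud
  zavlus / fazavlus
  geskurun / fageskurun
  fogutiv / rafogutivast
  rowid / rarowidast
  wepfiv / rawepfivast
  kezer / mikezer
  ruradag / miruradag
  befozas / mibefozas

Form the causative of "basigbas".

mibasigbas

zaghon and geskurun both end in -n yet inflect differently (zaghan, fageskurun), so the final letter is not what conditions the rule; the last vowel is.
"basigbas" has last vowel 'a'. The stems whose last vowel is 'a' (ruradag → miruradag, befozas → mibefozas) add the prefix mi-.
The other patterns: stems whose last vowel is 'o' change the last vowel to 'a'; stems whose last vowel is 'u' add the prefix fa-; stems whose last vowel is 'i' add ra- … -ast around the stem.
So basigbas → mibasigbas.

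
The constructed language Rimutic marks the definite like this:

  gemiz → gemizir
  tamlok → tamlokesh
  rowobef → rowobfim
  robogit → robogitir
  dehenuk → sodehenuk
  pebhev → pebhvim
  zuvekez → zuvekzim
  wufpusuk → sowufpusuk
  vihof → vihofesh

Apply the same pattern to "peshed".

gemiz and zuvekez both end in -z yet inflect differently (gemizir, zuvekzim), so the final letter is not what conditions the rule; the last vowel is.
"peshed" has last vowel 'e'. The stems whose last vowel is 'e' (pebhev → pebhvim, rowobef → rowobfim, zuvekez → zuvekzim) delete the last vowel and add -im.
The other patterns: stems whose last vowel is 'i' add -ir; stems whose last vowel is 'u' add the prefix so-; stems whose last vowel is 'o' add -esh.
So peshed → peshdim.

peshdim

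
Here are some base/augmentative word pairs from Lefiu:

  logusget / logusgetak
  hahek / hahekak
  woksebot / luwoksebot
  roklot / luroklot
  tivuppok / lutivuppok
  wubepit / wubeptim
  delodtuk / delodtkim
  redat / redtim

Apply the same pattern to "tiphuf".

logusget and woksebot both end in -t yet inflect differently (logusgetak, luwoksebot), so the final letter is not what conditions the rule; the last vowel is.
"tiphuf" has last vowel 'u'. The one such stem in the data (delodtuk → delodtkim) deletes the last vowel and adds -im (as do wubepit, redat), so the same rule applies.
The other patterns: stems whose last vowel is 'e' add -ak; stems whose last vowel is 'o' add the prefix lu-.
So tiphuf → tiphfim.

tiphfim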